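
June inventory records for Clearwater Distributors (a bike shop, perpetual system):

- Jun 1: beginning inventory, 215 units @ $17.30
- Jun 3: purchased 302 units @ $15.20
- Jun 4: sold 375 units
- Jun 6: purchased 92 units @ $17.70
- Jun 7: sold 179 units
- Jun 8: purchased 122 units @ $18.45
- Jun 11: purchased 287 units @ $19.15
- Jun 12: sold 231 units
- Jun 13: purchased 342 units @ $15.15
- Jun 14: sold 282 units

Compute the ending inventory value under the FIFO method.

Jun 4, 375 sold [FIFO — oldest first]: 215 @ $17.30 + 160 @ $15.20 = $6,151.50
Jun 7, 179 sold [FIFO — oldest first]: 142 @ $15.20 + 37 @ $17.70 = $2,813.30
Jun 12, 231 sold [FIFO — oldest first]: 55 @ $17.70 + 122 @ $18.45 + 54 @ $19.15 = $4,258.50
Jun 14, 282 sold [FIFO — oldest first]: 233 @ $19.15 + 49 @ $15.15 = $5,204.30
Total COGS = $6,151.50 + $2,813.30 + $4,258.50 + $5,204.30 = $18,427.60
Ending inventory: 293 @ $15.15 = $4,438.95

Ending inventory = $4,438.95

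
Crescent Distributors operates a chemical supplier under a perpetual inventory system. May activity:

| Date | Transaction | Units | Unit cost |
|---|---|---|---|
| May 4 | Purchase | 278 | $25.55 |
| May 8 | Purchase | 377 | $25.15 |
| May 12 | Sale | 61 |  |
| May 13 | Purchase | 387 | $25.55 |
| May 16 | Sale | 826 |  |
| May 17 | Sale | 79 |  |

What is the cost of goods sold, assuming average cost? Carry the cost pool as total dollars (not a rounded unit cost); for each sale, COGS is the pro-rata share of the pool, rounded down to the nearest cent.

After May 4: 278 on hand, pool $7,102.90 (≈ $25.5500 each)
After May 8: 655 on hand, pool $16,584.45 (≈ $25.3198 each)
May 12, sell 61: 61/655 × $16,584.45 → $1,544.50
After May 13: 981 on hand, pool $24,927.80 (≈ $25.4106 each)
May 16, sell 826: 826/981 × $24,927.80 → $20,989.15
May 17, sell 79: 79/155 × $3,938.65 → $2,007.44
Total COGS = $1,544.50 + $20,989.15 + $2,007.44 = $24,541.09
Ending inventory (cost pool remaining) = $1,931.21
Check: goods available $26,472.30 = COGS $24,541.09 + ending $1,931.21

COGS = $24,541.09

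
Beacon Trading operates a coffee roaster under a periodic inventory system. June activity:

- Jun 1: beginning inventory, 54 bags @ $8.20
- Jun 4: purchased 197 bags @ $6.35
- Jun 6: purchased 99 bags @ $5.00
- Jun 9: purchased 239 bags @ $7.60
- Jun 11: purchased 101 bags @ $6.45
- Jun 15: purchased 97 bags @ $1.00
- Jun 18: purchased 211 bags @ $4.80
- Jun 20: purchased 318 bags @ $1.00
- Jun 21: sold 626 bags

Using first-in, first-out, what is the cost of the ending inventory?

Ending inventory = $1,840.60

Jun 21, 626 sold [FIFO — oldest first]: 54 @ $8.20 + 197 @ $6.35 + 99 @ $5.00 + 239 @ $7.60 + 37 @ $6.45 = $4,243.80
Ending inventory: 64 @ $6.45 + 97 @ $1.00 + 211 @ $4.80 + 318 @ $1.00 = $1,840.60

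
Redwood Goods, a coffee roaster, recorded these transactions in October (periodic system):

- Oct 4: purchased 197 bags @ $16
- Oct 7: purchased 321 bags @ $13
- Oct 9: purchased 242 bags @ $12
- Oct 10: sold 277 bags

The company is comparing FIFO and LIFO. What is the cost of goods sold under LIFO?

FIFO COGS: 197 @ $16 + 80 @ $13 = $4,192
LIFO COGS: 242 @ $12 + 35 @ $13 = $3,359

COGS = $3,359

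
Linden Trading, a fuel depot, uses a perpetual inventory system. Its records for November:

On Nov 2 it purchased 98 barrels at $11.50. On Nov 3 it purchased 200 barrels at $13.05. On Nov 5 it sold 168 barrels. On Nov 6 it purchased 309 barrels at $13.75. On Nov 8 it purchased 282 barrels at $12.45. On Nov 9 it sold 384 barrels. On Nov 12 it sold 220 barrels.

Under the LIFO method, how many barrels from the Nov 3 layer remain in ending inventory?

Nov 5, 168 sold [LIFO — newest first]: 168 @ $13.05 = $2,192.40
Nov 9, 384 sold [LIFO — newest first]: 282 @ $12.45 + 102 @ $13.75 = $4,913.40
Nov 12, 220 sold [LIFO — newest first]: 207 @ $13.75 + 13 @ $13.05 = $3,015.90
Total COGS = $2,192.40 + $4,913.40 + $3,015.90 = $10,121.70
Ending inventory: 98 @ $11.50 + 19 @ $13.05 = $1,374.95
Check: goods available $11,496.65 = COGS $10,121.70 + ending $1,374.95

19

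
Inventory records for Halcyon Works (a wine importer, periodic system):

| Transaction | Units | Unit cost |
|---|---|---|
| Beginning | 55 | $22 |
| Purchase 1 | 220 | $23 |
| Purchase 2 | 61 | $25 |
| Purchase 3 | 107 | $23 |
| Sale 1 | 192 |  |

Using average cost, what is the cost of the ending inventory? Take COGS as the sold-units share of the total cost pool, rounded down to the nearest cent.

Ending inventory = $5,810.97

Sale 1, sell 192: 192/443 × $10,256.00 → $4,445.03
Ending inventory (cost pool remaining) = $5,810.97
Check: goods available $10,256.00 = COGS $4,445.03 + ending $5,810.97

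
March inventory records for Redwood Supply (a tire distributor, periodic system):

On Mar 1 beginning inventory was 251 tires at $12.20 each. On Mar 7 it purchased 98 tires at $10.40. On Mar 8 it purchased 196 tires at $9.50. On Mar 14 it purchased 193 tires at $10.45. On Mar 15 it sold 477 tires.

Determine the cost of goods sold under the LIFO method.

COGS = $4,794.05

Mar 15, 477 sold [LIFO — newest first]: 193 @ $10.45 + 196 @ $9.50 + 88 @ $10.40 = $4,794.05
Ending inventory: 251 @ $12.20 + 10 @ $10.40 = $3,166.20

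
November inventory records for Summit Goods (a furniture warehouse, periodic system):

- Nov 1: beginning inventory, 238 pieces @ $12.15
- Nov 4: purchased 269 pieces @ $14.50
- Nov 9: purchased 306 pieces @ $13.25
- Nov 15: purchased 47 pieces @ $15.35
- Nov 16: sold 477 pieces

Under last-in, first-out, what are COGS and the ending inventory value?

Nov 16, 477 sold [LIFO — newest first]: 47 @ $15.35 + 306 @ $13.25 + 124 @ $14.50 = $6,573.95
Ending inventory: 238 @ $12.15 + 145 @ $14.50 = $4,994.20

COGS = $6,573.95; ending inventory = $4,994.20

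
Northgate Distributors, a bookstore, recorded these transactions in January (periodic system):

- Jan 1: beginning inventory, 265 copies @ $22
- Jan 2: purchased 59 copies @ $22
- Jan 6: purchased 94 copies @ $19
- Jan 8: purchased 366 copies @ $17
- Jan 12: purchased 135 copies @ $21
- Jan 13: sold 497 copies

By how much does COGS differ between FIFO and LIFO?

$1,268

FIFO COGS: 265 @ $22 + 59 @ $22 + 94 @ $19 + 79 @ $17 = $10,257
LIFO COGS: 135 @ $21 + 362 @ $17 = $8,989
Difference = |$10,257 − $8,989| = $1,268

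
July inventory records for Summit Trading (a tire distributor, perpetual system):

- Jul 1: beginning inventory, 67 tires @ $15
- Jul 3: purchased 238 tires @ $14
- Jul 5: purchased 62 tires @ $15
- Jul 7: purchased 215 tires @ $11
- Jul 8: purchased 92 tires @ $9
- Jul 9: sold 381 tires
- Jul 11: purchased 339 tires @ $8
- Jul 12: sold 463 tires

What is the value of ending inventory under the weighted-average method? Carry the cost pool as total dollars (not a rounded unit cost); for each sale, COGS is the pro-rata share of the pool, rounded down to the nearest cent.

After Jul 1: 67 on hand, pool $1,005.00 (≈ $15.0000 each)
After Jul 3: 305 on hand, pool $4,337.00 (≈ $14.2197 each)
After Jul 5: 367 on hand, pool $5,267.00 (≈ $14.3515 each)
After Jul 7: 582 on hand, pool $7,632.00 (≈ $13.1134 each)
After Jul 8: 674 on hand, pool $8,460.00 (≈ $12.5519 each)
Jul 9, sell 381: 381/674 × $8,460.00 → $4,782.28
After Jul 11: 632 on hand, pool $6,389.72 (≈ $10.1103 each)
Jul 12, sell 463: 463/632 × $6,389.72 → $4,681.07
Total COGS = $4,782.28 + $4,681.07 = $9,463.35
Ending inventory (cost pool remaining) = $1,708.65

Ending inventory = $1,708.65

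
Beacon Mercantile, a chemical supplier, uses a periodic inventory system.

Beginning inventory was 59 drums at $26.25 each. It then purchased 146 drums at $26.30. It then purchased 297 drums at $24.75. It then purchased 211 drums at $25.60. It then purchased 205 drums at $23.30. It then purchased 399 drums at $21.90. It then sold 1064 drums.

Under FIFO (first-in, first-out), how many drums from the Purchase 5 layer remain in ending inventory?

Sale 1 (1064) [FIFO — oldest first]: 59 @ $26.25 + 146 @ $26.30 + 297 @ $24.75 + 211 @ $25.60 + 205 @ $23.30 + 146 @ $21.90 = $26,114.80
Ending inventory: 253 @ $21.90 = $5,540.70
Check: goods available $31,655.50 = COGS $26,114.80 + ending $5,540.70

253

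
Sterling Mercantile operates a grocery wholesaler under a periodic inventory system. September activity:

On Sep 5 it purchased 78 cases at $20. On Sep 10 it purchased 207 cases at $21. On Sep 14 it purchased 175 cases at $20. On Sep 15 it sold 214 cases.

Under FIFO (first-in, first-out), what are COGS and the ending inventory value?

COGS = $4,416; ending inventory = $4,991

Sep 15, 214 sold [FIFO — oldest first]: 78 @ $20 + 136 @ $21 = $4,416
Ending inventory: 71 @ $21 + 175 @ $20 = $4,991
Check: goods available $9,407 = COGS $4,416 + ending $4,991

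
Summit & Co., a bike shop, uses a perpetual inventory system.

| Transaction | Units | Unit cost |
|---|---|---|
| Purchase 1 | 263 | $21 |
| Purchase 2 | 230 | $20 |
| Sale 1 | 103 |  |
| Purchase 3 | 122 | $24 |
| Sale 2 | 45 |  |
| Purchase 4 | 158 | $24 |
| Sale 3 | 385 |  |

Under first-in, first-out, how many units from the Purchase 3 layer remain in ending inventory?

Sale 1 (103) [FIFO — oldest first]: 103 @ $21 = $2,163
Sale 2 (45) [FIFO — oldest first]: 45 @ $21 = $945
Sale 3 (385) [FIFO — oldest first]: 115 @ $21 + 230 @ $20 + 40 @ $24 = $7,975
Total COGS = $2,163 + $945 + $7,975 = $11,083
Ending inventory: 82 @ $24 + 158 @ $24 = $5,760

82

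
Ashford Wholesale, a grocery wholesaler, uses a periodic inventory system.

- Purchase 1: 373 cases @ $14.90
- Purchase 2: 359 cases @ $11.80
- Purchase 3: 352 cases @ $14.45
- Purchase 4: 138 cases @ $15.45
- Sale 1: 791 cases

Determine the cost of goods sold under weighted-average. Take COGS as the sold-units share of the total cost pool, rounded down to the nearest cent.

COGS = $11,012.11

Sale 1, sell 791: 791/1222 × $17,012.40 → $11,012.11
Ending inventory (cost pool remaining) = $6,000.29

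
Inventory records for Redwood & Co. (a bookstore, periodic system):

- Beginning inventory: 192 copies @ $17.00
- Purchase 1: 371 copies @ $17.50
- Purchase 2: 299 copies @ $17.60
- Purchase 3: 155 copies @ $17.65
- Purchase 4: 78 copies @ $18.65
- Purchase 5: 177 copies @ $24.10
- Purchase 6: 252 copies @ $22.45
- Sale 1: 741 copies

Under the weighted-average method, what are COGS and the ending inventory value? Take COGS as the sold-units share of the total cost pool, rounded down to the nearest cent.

COGS = $14,164.79; ending inventory = $14,967.66

Sale 1, sell 741: 741/1524 × $29,132.45 → $14,164.79
Ending inventory (cost pool remaining) = $14,967.66
Check: goods available $29,132.45 = COGS $14,164.79 + ending $14,967.66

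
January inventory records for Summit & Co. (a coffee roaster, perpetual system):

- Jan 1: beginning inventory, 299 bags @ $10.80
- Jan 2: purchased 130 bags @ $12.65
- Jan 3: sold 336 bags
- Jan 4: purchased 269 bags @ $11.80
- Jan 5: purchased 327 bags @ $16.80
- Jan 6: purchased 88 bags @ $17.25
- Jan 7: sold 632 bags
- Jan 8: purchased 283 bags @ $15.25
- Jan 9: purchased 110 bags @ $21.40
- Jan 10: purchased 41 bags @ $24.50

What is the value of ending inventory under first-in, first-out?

Ending inventory = $10,149.85

Jan 3, 336 sold [FIFO — oldest first]: 299 @ $10.80 + 37 @ $12.65 = $3,697.25
Jan 7, 632 sold [FIFO — oldest first]: 93 @ $12.65 + 269 @ $11.80 + 270 @ $16.80 = $8,886.65
Total COGS = $3,697.25 + $8,886.65 = $12,583.90
Ending inventory: 57 @ $16.80 + 88 @ $17.25 + 283 @ $15.25 + 110 @ $21.40 + 41 @ $24.50 = $10,149.85
Check: goods available $22,733.75 = COGS $12,583.90 + ending $10,149.85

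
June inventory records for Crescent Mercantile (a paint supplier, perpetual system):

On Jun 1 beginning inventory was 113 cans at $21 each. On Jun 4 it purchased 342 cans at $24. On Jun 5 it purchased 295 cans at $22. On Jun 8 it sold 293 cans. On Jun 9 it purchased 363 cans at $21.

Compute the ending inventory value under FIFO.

Ending inventory = $18,001

Jun 8, 293 sold [FIFO — oldest first]: 113 @ $21 + 180 @ $24 = $6,693
Ending inventory: 162 @ $24 + 295 @ $22 + 363 @ $21 = $18,001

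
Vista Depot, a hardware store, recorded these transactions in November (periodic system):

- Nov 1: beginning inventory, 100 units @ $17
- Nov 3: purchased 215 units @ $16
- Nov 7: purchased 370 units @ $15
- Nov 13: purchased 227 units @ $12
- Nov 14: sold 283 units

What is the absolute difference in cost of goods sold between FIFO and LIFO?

FIFO COGS: 100 @ $17 + 183 @ $16 = $4,628
LIFO COGS: 227 @ $12 + 56 @ $15 = $3,564
Difference = |$4,628 − $3,564| = $1,064

$1,064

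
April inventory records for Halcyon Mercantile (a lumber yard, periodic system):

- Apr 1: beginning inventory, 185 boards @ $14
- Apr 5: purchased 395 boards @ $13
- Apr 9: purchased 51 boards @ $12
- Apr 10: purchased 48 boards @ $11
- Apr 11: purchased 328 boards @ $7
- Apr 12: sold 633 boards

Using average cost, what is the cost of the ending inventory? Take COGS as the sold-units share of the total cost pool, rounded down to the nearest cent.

Apr 12, sell 633: 633/1007 × $11,161.00 → $7,015.80
Ending inventory (cost pool remaining) = $4,145.20

Ending inventory = $4,145.20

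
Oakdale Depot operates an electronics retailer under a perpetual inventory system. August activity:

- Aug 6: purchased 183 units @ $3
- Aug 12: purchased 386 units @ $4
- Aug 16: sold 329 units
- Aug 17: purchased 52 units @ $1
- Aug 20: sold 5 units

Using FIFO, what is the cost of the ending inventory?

Aug 16, 329 sold [FIFO — oldest first]: 183 @ $3 + 146 @ $4 = $1,133
Aug 20, 5 sold [FIFO — oldest first]: 5 @ $4 = $20
Total COGS = $1,133 + $20 = $1,153
Ending inventory: 235 @ $4 + 52 @ $1 = $992
Check: goods available $2,145 = COGS $1,153 + ending $992

Ending inventory = $992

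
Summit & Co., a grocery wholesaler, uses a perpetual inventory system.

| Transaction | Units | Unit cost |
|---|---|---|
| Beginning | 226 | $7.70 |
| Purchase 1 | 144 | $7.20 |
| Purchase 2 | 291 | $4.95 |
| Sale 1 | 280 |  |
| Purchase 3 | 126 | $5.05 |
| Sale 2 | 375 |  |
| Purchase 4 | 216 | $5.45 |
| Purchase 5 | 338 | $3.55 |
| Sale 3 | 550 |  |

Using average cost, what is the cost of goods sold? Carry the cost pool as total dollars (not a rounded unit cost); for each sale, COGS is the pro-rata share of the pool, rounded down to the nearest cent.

After Beginning: 226 on hand, pool $1,740.20 (≈ $7.7000 each)
After Purchase 1: 370 on hand, pool $2,777.00 (≈ $7.5054 each)
After Purchase 2: 661 on hand, pool $4,217.45 (≈ $6.3804 each)
Sale 1, sell 280: 280/661 × $4,217.45 → $1,786.51
After Purchase 3: 507 on hand, pool $3,067.24 (≈ $6.0498 each)
Sale 2, sell 375: 375/507 × $3,067.24 → $2,268.66
After Purchase 4: 348 on hand, pool $1,975.78 (≈ $5.6775 each)
After Purchase 5: 686 on hand, pool $3,175.68 (≈ $4.6293 each)
Sale 3, sell 550: 550/686 × $3,175.68 → $2,546.09
Total COGS = $1,786.51 + $2,268.66 + $2,546.09 = $6,601.26
Ending inventory (cost pool remaining) = $629.59

COGS = $6,601.26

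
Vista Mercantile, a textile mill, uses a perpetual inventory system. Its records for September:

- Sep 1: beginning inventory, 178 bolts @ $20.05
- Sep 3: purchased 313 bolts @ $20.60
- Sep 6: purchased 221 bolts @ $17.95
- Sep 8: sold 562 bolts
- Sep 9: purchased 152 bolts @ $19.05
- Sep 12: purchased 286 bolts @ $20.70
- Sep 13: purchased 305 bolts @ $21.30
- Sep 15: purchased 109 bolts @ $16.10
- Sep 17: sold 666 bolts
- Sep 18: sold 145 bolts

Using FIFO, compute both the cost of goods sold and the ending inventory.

Sep 8, 562 sold [FIFO — oldest first]: 178 @ $20.05 + 313 @ $20.60 + 71 @ $17.95 = $11,291.15
Sep 17, 666 sold [FIFO — oldest first]: 150 @ $17.95 + 152 @ $19.05 + 286 @ $20.70 + 78 @ $21.30 = $13,169.70
Sep 18, 145 sold [FIFO — oldest first]: 145 @ $21.30 = $3,088.50
Total COGS = $11,291.15 + $13,169.70 + $3,088.50 = $27,549.35
Ending inventory: 82 @ $21.30 + 109 @ $16.10 = $3,501.50
Check: goods available $31,050.85 = COGS $27,549.35 + ending $3,501.50

COGS = $27,549.35; ending inventory = $3,501.50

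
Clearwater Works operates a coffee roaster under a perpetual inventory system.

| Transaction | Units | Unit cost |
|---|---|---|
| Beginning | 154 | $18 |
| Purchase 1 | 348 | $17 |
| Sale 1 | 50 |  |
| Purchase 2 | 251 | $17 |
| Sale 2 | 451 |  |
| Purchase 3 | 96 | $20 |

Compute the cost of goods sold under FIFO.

COGS = $8,671

Sale 1 (50) [FIFO — oldest first]: 50 @ $18 = $900
Sale 2 (451) [FIFO — oldest first]: 104 @ $18 + 347 @ $17 = $7,771
Total COGS = $900 + $7,771 = $8,671
Ending inventory: 1 @ $17 + 251 @ $17 + 96 @ $20 = $6,204
Check: goods available $14,875 = COGS $8,671 + ending $6,204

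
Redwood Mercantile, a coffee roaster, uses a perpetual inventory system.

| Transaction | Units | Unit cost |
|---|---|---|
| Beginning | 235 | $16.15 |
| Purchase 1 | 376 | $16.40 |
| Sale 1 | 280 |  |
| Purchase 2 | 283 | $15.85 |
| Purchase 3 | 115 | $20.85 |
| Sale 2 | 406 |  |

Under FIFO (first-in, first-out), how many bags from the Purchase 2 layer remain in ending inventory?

208

Sale 1 (280) [FIFO — oldest first]: 235 @ $16.15 + 45 @ $16.40 = $4,533.25
Sale 2 (406) [FIFO — oldest first]: 331 @ $16.40 + 75 @ $15.85 = $6,617.15
Total COGS = $4,533.25 + $6,617.15 = $11,150.40
Ending inventory: 208 @ $15.85 + 115 @ $20.85 = $5,694.55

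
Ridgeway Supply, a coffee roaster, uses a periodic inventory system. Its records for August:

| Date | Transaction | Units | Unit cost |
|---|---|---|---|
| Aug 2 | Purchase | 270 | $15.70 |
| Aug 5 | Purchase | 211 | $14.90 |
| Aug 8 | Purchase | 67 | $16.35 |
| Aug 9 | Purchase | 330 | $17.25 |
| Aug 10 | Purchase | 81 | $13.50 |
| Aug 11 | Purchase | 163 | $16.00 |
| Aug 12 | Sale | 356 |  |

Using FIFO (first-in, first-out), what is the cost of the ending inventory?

Aug 12, 356 sold [FIFO — oldest first]: 270 @ $15.70 + 86 @ $14.90 = $5,520.40
Ending inventory: 125 @ $14.90 + 67 @ $16.35 + 330 @ $17.25 + 81 @ $13.50 + 163 @ $16.00 = $12,351.95

Ending inventory = $12,351.95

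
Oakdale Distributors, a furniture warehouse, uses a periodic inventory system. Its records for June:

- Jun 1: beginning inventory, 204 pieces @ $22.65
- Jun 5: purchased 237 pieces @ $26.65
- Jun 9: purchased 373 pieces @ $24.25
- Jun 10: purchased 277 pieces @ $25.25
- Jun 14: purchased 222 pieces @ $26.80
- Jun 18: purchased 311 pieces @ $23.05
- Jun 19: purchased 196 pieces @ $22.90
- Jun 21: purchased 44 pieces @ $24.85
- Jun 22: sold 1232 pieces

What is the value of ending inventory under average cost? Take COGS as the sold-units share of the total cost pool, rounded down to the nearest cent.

Ending inventory = $15,486.75

Jun 22, sell 1232: 1232/1864 × $45,676.10 → $30,189.35
Ending inventory (cost pool remaining) = $15,486.75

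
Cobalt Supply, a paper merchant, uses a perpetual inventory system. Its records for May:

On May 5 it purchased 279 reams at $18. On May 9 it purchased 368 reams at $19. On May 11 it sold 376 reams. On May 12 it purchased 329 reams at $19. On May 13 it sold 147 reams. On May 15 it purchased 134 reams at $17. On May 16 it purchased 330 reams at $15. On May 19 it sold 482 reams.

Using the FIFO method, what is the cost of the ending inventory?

May 11, 376 sold [FIFO — oldest first]: 279 @ $18 + 97 @ $19 = $6,865
May 13, 147 sold [FIFO — oldest first]: 147 @ $19 = $2,793
May 19, 482 sold [FIFO — oldest first]: 124 @ $19 + 329 @ $19 + 29 @ $17 = $9,100
Total COGS = $6,865 + $2,793 + $9,100 = $18,758
Ending inventory: 105 @ $17 + 330 @ $15 = $6,735

Ending inventory = $6,735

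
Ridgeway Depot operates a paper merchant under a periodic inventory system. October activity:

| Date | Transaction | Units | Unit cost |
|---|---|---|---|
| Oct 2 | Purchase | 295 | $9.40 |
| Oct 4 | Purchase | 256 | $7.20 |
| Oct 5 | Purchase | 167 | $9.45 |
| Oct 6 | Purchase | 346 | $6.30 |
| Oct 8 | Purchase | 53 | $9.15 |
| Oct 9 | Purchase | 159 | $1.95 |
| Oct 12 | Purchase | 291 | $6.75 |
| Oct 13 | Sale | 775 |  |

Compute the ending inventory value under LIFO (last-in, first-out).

Ending inventory = $6,660.55

Oct 13, 775 sold [LIFO — newest first]: 291 @ $6.75 + 159 @ $1.95 + 53 @ $9.15 + 272 @ $6.30 = $4,472.85
Ending inventory: 295 @ $9.40 + 256 @ $7.20 + 167 @ $9.45 + 74 @ $6.30 = $6,660.55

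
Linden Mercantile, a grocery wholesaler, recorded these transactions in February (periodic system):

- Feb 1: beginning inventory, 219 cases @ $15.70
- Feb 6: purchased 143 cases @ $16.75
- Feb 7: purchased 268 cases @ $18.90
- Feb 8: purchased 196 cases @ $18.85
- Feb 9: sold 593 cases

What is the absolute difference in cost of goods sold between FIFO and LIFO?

FIFO COGS: 219 @ $15.70 + 143 @ $16.75 + 231 @ $18.90 = $10,199.45
LIFO COGS: 196 @ $18.85 + 268 @ $18.90 + 129 @ $16.75 = $10,920.55
Difference = |$10,199.45 − $10,920.55| = $721.10

$721.10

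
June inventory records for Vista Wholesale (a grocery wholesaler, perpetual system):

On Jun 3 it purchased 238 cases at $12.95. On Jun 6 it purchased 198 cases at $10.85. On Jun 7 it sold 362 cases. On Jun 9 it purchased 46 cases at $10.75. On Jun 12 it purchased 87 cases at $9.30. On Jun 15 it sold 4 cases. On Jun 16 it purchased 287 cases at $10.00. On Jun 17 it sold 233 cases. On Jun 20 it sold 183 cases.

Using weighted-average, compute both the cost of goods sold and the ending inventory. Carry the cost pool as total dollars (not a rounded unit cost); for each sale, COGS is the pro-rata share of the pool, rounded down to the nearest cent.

COGS = $8,646.02; ending inventory = $757.98

After Jun 3: 238 on hand, pool $3,082.10 (≈ $12.9500 each)
After Jun 6: 436 on hand, pool $5,230.40 (≈ $11.9963 each)
Jun 7, sell 362: 362/436 × $5,230.40 → $4,342.67
After Jun 9: 120 on hand, pool $1,382.23 (≈ $11.5186 each)
After Jun 12: 207 on hand, pool $2,191.33 (≈ $10.5861 each)
Jun 15, sell 4: 4/207 × $2,191.33 → $42.34
After Jun 16: 490 on hand, pool $5,018.99 (≈ $10.2428 each)
Jun 17, sell 233: 233/490 × $5,018.99 → $2,386.58
Jun 20, sell 183: 183/257 × $2,632.41 → $1,874.43
Total COGS = $4,342.67 + $42.34 + $2,386.58 + $1,874.43 = $8,646.02
Ending inventory (cost pool remaining) = $757.98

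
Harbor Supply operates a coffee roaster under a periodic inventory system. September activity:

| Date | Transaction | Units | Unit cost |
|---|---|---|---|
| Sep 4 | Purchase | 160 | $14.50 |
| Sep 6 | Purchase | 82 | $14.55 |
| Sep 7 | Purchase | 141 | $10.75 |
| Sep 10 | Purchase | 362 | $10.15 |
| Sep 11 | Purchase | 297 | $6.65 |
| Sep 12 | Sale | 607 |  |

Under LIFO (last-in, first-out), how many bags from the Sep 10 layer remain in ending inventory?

52

Sep 12, 607 sold [LIFO — newest first]: 297 @ $6.65 + 310 @ $10.15 = $5,121.55
Ending inventory: 160 @ $14.50 + 82 @ $14.55 + 141 @ $10.75 + 52 @ $10.15 = $5,556.65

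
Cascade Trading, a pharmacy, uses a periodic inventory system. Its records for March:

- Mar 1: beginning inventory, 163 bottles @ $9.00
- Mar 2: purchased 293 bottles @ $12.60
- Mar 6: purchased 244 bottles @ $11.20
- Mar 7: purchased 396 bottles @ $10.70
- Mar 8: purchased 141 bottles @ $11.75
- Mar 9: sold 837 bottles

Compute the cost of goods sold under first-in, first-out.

COGS = $9,357.50

Mar 9, 837 sold [FIFO — oldest first]: 163 @ $9.00 + 293 @ $12.60 + 244 @ $11.20 + 137 @ $10.70 = $9,357.50
Ending inventory: 259 @ $10.70 + 141 @ $11.75 = $4,428.05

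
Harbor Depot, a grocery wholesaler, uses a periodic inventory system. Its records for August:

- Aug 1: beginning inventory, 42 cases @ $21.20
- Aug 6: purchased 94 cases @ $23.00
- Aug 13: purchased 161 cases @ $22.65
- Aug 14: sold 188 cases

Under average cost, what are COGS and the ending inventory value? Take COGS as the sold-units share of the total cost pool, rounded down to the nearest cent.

Aug 14, sell 188: 188/297 × $6,699.05 → $4,240.47
Ending inventory (cost pool remaining) = $2,458.58

COGS = $4,240.47; ending inventory = $2,458.58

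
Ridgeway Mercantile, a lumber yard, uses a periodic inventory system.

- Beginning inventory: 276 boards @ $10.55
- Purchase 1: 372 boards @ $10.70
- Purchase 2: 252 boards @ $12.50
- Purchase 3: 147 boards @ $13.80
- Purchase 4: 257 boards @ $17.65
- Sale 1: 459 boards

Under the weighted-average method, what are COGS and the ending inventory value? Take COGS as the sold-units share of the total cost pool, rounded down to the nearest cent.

COGS = $5,845.50; ending inventory = $10,761.35

Sale 1, sell 459: 459/1304 × $16,606.85 → $5,845.50
Ending inventory (cost pool remaining) = $10,761.35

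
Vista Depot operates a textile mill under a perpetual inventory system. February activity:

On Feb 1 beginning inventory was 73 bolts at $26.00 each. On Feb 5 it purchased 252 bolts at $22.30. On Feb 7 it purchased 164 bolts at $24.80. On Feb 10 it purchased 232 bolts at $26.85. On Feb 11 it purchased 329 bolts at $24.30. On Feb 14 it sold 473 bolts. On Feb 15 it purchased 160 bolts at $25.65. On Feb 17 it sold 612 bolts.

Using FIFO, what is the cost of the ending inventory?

Ending inventory = $3,206.25

Feb 14, 473 sold [FIFO — oldest first]: 73 @ $26.00 + 252 @ $22.30 + 148 @ $24.80 = $11,188.00
Feb 17, 612 sold [FIFO — oldest first]: 16 @ $24.80 + 232 @ $26.85 + 329 @ $24.30 + 35 @ $25.65 = $15,518.45
Total COGS = $11,188.00 + $15,518.45 = $26,706.45
Ending inventory: 125 @ $25.65 = $3,206.25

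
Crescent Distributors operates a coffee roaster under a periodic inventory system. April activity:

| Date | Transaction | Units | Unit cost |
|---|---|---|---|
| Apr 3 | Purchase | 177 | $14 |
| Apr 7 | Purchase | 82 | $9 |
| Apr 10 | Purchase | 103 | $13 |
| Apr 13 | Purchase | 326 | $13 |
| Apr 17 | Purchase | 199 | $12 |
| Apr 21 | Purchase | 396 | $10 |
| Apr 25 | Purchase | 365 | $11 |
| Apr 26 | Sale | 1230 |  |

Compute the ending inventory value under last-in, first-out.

Ending inventory = $5,283

Apr 26, 1230 sold [LIFO — newest first]: 365 @ $11 + 396 @ $10 + 199 @ $12 + 270 @ $13 = $13,873
Ending inventory: 177 @ $14 + 82 @ $9 + 103 @ $13 + 56 @ $13 = $5,283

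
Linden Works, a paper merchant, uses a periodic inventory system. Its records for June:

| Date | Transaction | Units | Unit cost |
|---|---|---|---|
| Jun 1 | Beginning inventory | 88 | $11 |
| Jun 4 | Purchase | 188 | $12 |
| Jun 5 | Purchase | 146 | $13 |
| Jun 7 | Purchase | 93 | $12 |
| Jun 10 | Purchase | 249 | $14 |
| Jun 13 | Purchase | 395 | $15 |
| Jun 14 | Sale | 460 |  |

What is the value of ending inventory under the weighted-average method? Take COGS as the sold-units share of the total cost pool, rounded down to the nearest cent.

Jun 14, sell 460: 460/1159 × $15,649.00 → $6,210.99
Ending inventory (cost pool remaining) = $9,438.01

Ending inventory = $9,438.01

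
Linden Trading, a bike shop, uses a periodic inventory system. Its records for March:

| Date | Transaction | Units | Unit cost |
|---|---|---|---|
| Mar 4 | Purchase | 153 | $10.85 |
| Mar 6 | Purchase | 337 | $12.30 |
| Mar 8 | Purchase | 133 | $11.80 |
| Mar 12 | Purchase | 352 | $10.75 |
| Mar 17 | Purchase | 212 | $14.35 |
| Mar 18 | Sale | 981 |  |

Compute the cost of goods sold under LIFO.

COGS = $11,888.80

Mar 18, 981 sold [LIFO — newest first]: 212 @ $14.35 + 352 @ $10.75 + 133 @ $11.80 + 284 @ $12.30 = $11,888.80
Ending inventory: 153 @ $10.85 + 53 @ $12.30 = $2,311.95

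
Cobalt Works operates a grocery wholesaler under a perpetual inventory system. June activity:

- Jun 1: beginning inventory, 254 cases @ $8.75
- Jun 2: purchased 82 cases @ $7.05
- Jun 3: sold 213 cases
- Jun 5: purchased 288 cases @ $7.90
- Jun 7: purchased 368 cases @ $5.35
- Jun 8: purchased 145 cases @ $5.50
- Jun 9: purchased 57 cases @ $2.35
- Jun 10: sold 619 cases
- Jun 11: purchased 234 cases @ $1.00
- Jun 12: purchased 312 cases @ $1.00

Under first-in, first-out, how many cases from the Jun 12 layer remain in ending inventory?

Jun 3, 213 sold [FIFO — oldest first]: 213 @ $8.75 = $1,863.75
Jun 10, 619 sold [FIFO — oldest first]: 41 @ $8.75 + 82 @ $7.05 + 288 @ $7.90 + 208 @ $5.35 = $4,324.85
Total COGS = $1,863.75 + $4,324.85 = $6,188.60
Ending inventory: 160 @ $5.35 + 145 @ $5.50 + 57 @ $2.35 + 234 @ $1.00 + 312 @ $1.00 = $2,333.45

312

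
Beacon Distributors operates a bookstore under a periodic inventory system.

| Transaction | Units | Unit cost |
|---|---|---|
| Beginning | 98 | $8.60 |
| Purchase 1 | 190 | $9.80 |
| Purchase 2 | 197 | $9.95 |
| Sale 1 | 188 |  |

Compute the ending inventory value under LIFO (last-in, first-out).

Ending inventory = $2,794.35

Sale 1 (188) [LIFO — newest first]: 188 @ $9.95 = $1,870.60
Ending inventory: 98 @ $8.60 + 190 @ $9.80 + 9 @ $9.95 = $2,794.35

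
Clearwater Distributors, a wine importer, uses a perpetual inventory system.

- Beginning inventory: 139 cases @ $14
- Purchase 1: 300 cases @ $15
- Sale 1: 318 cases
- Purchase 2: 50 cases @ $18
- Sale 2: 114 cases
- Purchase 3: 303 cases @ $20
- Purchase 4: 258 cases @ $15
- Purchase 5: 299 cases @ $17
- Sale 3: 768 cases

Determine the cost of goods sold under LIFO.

Sale 1 (318) [LIFO — newest first]: 300 @ $15 + 18 @ $14 = $4,752
Sale 2 (114) [LIFO — newest first]: 50 @ $18 + 64 @ $14 = $1,796
Sale 3 (768) [LIFO — newest first]: 299 @ $17 + 258 @ $15 + 211 @ $20 = $13,173
Total COGS = $4,752 + $1,796 + $13,173 = $19,721
Ending inventory: 57 @ $14 + 92 @ $20 = $2,638
Check: goods available $22,359 = COGS $19,721 + ending $2,638

COGS = $19,721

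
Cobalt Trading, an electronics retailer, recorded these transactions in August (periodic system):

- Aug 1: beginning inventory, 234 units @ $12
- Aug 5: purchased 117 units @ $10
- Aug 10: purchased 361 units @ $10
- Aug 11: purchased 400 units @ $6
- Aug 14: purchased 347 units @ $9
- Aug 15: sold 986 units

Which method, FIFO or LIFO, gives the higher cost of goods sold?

FIFO

FIFO COGS: 234 @ $12 + 117 @ $10 + 361 @ $10 + 274 @ $6 = $9,232
LIFO COGS: 347 @ $9 + 400 @ $6 + 239 @ $10 = $7,913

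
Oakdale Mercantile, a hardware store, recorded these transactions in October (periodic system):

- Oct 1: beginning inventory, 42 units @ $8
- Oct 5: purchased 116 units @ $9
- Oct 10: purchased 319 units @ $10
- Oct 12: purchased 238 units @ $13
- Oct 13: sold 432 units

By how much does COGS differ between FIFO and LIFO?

FIFO COGS: 42 @ $8 + 116 @ $9 + 274 @ $10 = $4,120
LIFO COGS: 238 @ $13 + 194 @ $10 = $5,034
Difference = |$4,120 − $5,034| = $914

$914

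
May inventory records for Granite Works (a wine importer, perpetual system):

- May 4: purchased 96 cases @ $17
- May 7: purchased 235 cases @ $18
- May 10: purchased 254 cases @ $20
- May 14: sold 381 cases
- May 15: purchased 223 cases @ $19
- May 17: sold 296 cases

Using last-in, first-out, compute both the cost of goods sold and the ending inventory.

COGS = $12,917; ending inventory = $2,262

May 14, 381 sold [LIFO — newest first]: 254 @ $20 + 127 @ $18 = $7,366
May 17, 296 sold [LIFO — newest first]: 223 @ $19 + 73 @ $18 = $5,551
Total COGS = $7,366 + $5,551 = $12,917
Ending inventory: 96 @ $17 + 35 @ $18 = $2,262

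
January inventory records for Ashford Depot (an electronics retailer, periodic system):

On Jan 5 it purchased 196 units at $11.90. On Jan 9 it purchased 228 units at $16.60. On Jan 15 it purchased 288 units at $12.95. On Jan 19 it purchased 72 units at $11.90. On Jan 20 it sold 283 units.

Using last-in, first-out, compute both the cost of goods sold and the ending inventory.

Jan 20, 283 sold [LIFO — newest first]: 72 @ $11.90 + 211 @ $12.95 = $3,589.25
Ending inventory: 196 @ $11.90 + 228 @ $16.60 + 77 @ $12.95 = $7,114.35
Check: goods available $10,703.60 = COGS $3,589.25 + ending $7,114.35

COGS = $3,589.25; ending inventory = $7,114.35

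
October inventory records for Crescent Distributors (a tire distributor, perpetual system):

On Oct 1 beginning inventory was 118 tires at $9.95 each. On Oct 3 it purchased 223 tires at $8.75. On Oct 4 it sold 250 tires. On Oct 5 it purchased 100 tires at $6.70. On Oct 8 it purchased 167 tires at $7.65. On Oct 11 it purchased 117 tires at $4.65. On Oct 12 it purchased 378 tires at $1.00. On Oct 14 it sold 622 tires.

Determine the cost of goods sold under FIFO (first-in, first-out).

COGS = $5,763.95

Oct 4, 250 sold [FIFO — oldest first]: 118 @ $9.95 + 132 @ $8.75 = $2,329.10
Oct 14, 622 sold [FIFO — oldest first]: 91 @ $8.75 + 100 @ $6.70 + 167 @ $7.65 + 117 @ $4.65 + 147 @ $1.00 = $3,434.85
Total COGS = $2,329.10 + $3,434.85 = $5,763.95
Ending inventory: 231 @ $1.00 = $231.00
Check: goods available $5,994.95 = COGS $5,763.95 + ending $231.00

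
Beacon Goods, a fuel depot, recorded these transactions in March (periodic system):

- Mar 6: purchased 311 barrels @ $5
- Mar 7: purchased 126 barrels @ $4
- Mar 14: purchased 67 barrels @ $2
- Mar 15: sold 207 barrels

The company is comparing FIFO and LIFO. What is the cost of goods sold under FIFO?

COGS = $1,035

FIFO COGS: 207 @ $5 = $1,035
LIFO COGS: 67 @ $2 + 126 @ $4 + 14 @ $5 = $708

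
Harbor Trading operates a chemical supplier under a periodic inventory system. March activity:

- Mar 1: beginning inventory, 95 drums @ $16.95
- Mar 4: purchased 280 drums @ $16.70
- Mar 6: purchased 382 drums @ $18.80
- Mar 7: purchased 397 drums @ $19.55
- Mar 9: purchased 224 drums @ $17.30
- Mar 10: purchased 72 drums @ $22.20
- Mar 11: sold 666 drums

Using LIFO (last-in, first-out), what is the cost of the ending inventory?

Mar 11, 666 sold [LIFO — newest first]: 72 @ $22.20 + 224 @ $17.30 + 370 @ $19.55 = $12,707.10
Ending inventory: 95 @ $16.95 + 280 @ $16.70 + 382 @ $18.80 + 27 @ $19.55 = $13,995.70
Check: goods available $26,702.80 = COGS $12,707.10 + ending $13,995.70

Ending inventory = $13,995.70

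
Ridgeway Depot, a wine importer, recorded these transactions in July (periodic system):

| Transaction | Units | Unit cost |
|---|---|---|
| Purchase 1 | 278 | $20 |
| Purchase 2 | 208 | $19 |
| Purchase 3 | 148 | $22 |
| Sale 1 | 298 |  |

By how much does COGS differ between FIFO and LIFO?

FIFO COGS: 278 @ $20 + 20 @ $19 = $5,940
LIFO COGS: 148 @ $22 + 150 @ $19 = $6,106
Difference = |$5,940 − $6,106| = $166

$166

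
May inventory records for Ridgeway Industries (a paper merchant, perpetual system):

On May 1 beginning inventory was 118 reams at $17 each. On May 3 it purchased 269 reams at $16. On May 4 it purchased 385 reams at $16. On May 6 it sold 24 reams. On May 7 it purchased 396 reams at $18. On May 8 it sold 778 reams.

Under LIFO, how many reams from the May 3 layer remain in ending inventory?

May 6, 24 sold [LIFO — newest first]: 24 @ $16 = $384
May 8, 778 sold [LIFO — newest first]: 396 @ $18 + 361 @ $16 + 21 @ $16 = $13,240
Total COGS = $384 + $13,240 = $13,624
Ending inventory: 118 @ $17 + 248 @ $16 = $5,974

248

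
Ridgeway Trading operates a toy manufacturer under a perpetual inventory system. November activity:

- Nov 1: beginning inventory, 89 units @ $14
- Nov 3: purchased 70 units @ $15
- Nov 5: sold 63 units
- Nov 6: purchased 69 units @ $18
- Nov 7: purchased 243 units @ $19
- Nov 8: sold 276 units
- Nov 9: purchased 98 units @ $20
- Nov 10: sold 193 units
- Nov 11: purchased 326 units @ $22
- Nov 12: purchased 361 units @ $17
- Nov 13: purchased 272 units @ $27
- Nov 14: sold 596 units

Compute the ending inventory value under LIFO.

Nov 5, 63 sold [LIFO — newest first]: 63 @ $15 = $945
Nov 8, 276 sold [LIFO — newest first]: 243 @ $19 + 33 @ $18 = $5,211
Nov 10, 193 sold [LIFO — newest first]: 98 @ $20 + 36 @ $18 + 7 @ $15 + 52 @ $14 = $3,441
Nov 14, 596 sold [LIFO — newest first]: 272 @ $27 + 324 @ $17 = $12,852
Total COGS = $945 + $5,211 + $3,441 + $12,852 = $22,449
Ending inventory: 37 @ $14 + 326 @ $22 + 37 @ $17 = $8,319
Check: goods available $30,768 = COGS $22,449 + ending $8,319

Ending inventory = $8,319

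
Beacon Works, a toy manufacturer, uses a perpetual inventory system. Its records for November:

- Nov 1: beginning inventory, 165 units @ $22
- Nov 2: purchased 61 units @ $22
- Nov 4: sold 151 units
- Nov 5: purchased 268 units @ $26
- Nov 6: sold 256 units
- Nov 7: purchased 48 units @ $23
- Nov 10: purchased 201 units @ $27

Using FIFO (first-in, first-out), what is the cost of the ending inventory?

Nov 4, 151 sold [FIFO — oldest first]: 151 @ $22 = $3,322
Nov 6, 256 sold [FIFO — oldest first]: 14 @ $22 + 61 @ $22 + 181 @ $26 = $6,356
Total COGS = $3,322 + $6,356 = $9,678
Ending inventory: 87 @ $26 + 48 @ $23 + 201 @ $27 = $8,793
Check: goods available $18,471 = COGS $9,678 + ending $8,793

Ending inventory = $8,793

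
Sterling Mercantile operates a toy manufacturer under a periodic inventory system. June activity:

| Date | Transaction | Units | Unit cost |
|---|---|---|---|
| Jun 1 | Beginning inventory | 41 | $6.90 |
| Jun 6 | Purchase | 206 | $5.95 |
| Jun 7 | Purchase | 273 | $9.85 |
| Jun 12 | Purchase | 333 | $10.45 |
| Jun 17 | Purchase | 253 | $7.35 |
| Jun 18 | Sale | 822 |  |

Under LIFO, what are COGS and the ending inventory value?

COGS = $7,664.00; ending inventory = $1,873.05

Jun 18, 822 sold [LIFO — newest first]: 253 @ $7.35 + 333 @ $10.45 + 236 @ $9.85 = $7,664.00
Ending inventory: 41 @ $6.90 + 206 @ $5.95 + 37 @ $9.85 = $1,873.05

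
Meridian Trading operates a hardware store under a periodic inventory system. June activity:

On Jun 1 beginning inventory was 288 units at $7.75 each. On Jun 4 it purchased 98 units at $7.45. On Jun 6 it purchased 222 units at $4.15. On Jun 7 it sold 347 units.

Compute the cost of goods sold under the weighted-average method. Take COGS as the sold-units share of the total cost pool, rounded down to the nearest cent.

Jun 7, sell 347: 347/608 × $3,883.40 → $2,216.34
Ending inventory (cost pool remaining) = $1,667.06
Check: goods available $3,883.40 = COGS $2,216.34 + ending $1,667.06

COGS = $2,216.34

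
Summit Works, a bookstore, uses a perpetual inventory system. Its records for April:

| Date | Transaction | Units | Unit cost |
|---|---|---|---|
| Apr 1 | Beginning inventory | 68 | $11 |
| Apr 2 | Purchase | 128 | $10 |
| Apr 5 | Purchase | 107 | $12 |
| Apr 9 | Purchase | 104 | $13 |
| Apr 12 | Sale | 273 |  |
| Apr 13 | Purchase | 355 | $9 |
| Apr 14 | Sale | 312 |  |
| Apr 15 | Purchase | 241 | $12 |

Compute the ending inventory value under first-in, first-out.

Ending inventory = $4,485

Apr 12, 273 sold [FIFO — oldest first]: 68 @ $11 + 128 @ $10 + 77 @ $12 = $2,952
Apr 14, 312 sold [FIFO — oldest first]: 30 @ $12 + 104 @ $13 + 178 @ $9 = $3,314
Total COGS = $2,952 + $3,314 = $6,266
Ending inventory: 177 @ $9 + 241 @ $12 = $4,485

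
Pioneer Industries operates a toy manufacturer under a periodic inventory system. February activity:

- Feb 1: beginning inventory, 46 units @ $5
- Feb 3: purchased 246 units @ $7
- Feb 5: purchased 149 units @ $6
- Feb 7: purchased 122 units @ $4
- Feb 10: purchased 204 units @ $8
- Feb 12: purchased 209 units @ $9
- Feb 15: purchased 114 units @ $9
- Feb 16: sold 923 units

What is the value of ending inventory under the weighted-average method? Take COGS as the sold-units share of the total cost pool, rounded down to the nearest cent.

Feb 16, sell 923: 923/1090 × $7,873.00 → $6,666.76
Ending inventory (cost pool remaining) = $1,206.24
Check: goods available $7,873.00 = COGS $6,666.76 + ending $1,206.24

Ending inventory = $1,206.24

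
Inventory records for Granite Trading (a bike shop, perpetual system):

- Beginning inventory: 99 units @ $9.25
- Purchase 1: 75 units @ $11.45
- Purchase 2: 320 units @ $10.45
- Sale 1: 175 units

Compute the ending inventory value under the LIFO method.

Sale 1 (175) [LIFO — newest first]: 175 @ $10.45 = $1,828.75
Ending inventory: 99 @ $9.25 + 75 @ $11.45 + 145 @ $10.45 = $3,289.75

Ending inventory = $3,289.75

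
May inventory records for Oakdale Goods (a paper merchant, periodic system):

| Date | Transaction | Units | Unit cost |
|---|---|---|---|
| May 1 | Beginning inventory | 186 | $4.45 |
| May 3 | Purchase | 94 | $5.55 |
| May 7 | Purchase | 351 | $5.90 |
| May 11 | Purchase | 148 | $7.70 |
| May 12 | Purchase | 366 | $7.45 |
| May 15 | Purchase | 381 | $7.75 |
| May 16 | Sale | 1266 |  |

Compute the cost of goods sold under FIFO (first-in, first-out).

COGS = $8,224.35

May 16, 1266 sold [FIFO — oldest first]: 186 @ $4.45 + 94 @ $5.55 + 351 @ $5.90 + 148 @ $7.70 + 366 @ $7.45 + 121 @ $7.75 = $8,224.35
Ending inventory: 260 @ $7.75 = $2,015.00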